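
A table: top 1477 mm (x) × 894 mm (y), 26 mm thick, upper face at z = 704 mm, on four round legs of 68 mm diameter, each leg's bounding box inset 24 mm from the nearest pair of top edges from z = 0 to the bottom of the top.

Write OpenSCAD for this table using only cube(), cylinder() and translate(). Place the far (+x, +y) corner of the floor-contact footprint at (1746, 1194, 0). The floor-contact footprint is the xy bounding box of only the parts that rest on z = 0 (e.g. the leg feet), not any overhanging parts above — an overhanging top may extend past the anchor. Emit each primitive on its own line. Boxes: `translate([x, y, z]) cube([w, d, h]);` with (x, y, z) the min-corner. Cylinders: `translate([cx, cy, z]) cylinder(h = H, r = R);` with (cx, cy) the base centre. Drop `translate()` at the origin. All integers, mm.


translate([293, 324, 678]) cube([1477, 894, 26]);
translate([351, 382, 0]) cylinder(h = 678, r = 34);
translate([1712, 382, 0]) cylinder(h = 678, r = 34);
translate([351, 1160, 0]) cylinder(h = 678, r = 34);
translate([1712, 1160, 0]) cylinder(h = 678, r = 34);


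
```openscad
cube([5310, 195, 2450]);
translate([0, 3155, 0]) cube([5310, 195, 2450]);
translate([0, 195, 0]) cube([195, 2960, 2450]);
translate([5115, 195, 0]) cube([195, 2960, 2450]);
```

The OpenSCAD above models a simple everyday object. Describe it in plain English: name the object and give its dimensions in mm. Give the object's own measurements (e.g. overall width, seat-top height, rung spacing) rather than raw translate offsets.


The wall frame of a small rectangular building: four walls, each 2450 mm tall and 195 mm thick, enclosing a footprint 5310 mm (x) by 3350 mm (y) outside-to-outside, with no floor or roof. The front and back walls (the −y and +y sides) span the full width; the two side walls fit between them.


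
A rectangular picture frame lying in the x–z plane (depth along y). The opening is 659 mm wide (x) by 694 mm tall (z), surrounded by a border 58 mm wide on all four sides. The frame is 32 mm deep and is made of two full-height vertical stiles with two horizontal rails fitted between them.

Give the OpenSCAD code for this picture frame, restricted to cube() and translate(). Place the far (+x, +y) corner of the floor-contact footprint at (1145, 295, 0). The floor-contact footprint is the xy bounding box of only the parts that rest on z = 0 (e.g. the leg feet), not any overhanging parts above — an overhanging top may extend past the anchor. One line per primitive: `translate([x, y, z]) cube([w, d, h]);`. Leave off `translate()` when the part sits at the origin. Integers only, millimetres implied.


translate([370, 263, 0]) cube([58, 32, 810]);
translate([1087, 263, 0]) cube([58, 32, 810]);
translate([428, 263, 0]) cube([659, 32, 58]);
translate([428, 263, 752]) cube([659, 32, 58]);


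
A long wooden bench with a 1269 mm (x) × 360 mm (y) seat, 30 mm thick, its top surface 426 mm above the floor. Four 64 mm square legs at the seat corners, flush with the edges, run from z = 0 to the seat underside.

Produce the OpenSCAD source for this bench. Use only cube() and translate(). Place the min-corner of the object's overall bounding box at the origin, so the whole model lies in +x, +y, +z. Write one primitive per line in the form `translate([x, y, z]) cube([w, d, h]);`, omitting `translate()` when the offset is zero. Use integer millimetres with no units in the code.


translate([0, 0, 396]) cube([1269, 360, 30]);
cube([64, 64, 396]);
translate([0, 296, 0]) cube([64, 64, 396]);
translate([1205, 0, 0]) cube([64, 64, 396]);
translate([1205, 296, 0]) cube([64, 64, 396]);


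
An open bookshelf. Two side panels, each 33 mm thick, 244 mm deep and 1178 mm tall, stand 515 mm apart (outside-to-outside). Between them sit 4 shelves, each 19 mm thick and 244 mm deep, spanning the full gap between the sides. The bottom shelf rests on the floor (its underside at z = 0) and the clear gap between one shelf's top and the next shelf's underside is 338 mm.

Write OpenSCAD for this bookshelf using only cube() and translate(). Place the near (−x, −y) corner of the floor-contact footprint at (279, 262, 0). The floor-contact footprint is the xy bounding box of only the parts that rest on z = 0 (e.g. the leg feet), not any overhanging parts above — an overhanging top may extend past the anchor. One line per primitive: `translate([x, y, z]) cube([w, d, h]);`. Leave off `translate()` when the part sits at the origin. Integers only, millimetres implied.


translate([279, 262, 0]) cube([33, 244, 1178]);
translate([761, 262, 0]) cube([33, 244, 1178]);
translate([312, 262, 0]) cube([449, 244, 19]);
translate([312, 262, 357]) cube([449, 244, 19]);
translate([312, 262, 714]) cube([449, 244, 19]);
translate([312, 262, 1071]) cube([449, 244, 19]);


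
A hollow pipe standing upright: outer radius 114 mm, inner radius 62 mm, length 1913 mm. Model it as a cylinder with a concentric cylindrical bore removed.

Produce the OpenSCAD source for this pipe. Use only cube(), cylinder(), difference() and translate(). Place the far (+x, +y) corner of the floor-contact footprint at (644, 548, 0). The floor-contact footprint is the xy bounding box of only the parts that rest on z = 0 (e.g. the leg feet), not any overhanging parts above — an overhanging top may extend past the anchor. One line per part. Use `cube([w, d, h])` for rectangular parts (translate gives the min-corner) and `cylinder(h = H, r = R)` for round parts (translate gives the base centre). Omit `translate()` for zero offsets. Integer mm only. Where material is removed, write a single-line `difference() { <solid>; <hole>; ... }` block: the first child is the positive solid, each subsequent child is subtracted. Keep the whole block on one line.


difference() { translate([530, 434, 0]) cylinder(h = 1913, r = 114); translate([530, 434, 0]) cylinder(h = 1913, r = 62); }


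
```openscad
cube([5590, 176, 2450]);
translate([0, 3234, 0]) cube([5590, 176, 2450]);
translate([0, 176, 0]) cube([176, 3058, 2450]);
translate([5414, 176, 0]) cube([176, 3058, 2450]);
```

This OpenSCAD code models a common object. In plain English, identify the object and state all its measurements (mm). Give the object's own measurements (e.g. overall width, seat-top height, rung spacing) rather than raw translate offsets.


The wall frame of a small rectangular building: four walls, each 2450 mm tall and 176 mm thick, enclosing a footprint 5590 mm (x) by 3410 mm (y) outside-to-outside, with no floor or roof. The front and back walls (the −y and +y sides) span the full width; the two side walls fit between them.


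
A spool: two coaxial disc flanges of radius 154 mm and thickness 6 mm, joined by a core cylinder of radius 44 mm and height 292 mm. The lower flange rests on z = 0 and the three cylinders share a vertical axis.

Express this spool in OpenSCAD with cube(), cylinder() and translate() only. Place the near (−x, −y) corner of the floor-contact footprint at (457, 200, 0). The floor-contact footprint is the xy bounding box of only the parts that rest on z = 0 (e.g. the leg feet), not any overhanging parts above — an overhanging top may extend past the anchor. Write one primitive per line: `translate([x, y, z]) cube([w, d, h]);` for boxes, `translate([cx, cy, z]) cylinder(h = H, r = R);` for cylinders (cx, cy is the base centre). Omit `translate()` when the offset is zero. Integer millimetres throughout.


translate([611, 354, 0]) cylinder(h = 6, r = 154);
translate([611, 354, 6]) cylinder(h = 292, r = 44);
translate([611, 354, 298]) cylinder(h = 6, r = 154);


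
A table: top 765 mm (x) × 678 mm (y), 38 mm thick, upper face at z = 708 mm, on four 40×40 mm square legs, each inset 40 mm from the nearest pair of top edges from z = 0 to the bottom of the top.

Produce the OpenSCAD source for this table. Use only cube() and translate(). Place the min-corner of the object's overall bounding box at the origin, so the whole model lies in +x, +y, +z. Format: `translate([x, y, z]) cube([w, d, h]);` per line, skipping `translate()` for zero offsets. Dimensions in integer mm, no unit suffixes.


// leg_h = 708 - 38 = 670
translate([0, 0, 670]) cube([765, 678, 38]);
translate([40, 40, 0]) cube([40, 40, 670]);
translate([685, 40, 0]) cube([40, 40, 670]);
translate([40, 598, 0]) cube([40, 40, 670]);
translate([685, 598, 0]) cube([40, 40, 670]);


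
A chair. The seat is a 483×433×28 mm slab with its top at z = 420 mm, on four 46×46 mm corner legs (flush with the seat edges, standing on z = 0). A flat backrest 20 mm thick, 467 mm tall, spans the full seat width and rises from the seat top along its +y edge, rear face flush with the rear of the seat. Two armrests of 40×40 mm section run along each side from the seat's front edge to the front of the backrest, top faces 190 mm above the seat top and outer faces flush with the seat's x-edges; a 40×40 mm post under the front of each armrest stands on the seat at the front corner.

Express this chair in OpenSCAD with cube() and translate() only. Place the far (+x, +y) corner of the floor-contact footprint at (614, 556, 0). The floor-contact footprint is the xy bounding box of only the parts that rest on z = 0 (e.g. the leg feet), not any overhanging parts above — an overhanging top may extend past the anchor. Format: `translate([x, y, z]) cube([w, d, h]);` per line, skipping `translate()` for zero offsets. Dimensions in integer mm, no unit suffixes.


translate([131, 123, 392]) cube([483, 433, 28]);
translate([131, 123, 0]) cube([46, 46, 392]);
translate([568, 123, 0]) cube([46, 46, 392]);
translate([131, 510, 0]) cube([46, 46, 392]);
translate([568, 510, 0]) cube([46, 46, 392]);
translate([131, 536, 420]) cube([483, 20, 467]);
translate([131, 123, 570]) cube([40, 413, 40]);
translate([574, 123, 570]) cube([40, 413, 40]);
translate([131, 123, 420]) cube([40, 40, 150]);
translate([574, 123, 420]) cube([40, 40, 150]);


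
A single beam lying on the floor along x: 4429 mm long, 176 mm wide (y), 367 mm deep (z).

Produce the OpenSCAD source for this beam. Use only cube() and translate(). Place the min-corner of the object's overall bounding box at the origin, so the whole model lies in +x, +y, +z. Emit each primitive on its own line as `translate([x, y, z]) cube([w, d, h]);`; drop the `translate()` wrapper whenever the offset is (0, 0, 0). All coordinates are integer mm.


cube([4429, 176, 367]);


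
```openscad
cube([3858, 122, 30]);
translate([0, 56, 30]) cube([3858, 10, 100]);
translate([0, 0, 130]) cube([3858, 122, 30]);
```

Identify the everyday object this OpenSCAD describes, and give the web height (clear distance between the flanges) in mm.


An I-beam. The web height is 100 mm.

Two wide flanges with a thin centred web — an I-beam. Overall 160 mm minus two 30 mm flanges gives a web of 160 − 2·30 = 100 mm.


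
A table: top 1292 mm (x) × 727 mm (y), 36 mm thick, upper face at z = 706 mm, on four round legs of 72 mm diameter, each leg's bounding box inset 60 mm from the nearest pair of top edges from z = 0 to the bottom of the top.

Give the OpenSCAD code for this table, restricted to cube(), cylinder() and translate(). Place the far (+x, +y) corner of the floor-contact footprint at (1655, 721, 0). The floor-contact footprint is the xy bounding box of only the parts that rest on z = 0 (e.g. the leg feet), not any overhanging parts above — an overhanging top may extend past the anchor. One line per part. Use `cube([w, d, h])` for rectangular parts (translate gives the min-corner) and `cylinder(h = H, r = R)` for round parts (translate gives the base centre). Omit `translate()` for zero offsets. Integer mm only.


translate([423, 54, 670]) cube([1292, 727, 36]);
translate([519, 150, 0]) cylinder(h = 670, r = 36);
translate([1619, 150, 0]) cylinder(h = 670, r = 36);
translate([519, 685, 0]) cylinder(h = 670, r = 36);
translate([1619, 685, 0]) cylinder(h = 670, r = 36);


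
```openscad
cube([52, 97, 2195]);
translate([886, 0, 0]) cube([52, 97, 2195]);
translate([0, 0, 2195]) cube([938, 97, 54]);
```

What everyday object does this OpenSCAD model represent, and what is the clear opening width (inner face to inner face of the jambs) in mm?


A door frame. The clear opening width is 834 mm.

Two 2195 mm tall posts with a header on top — a door frame. The left jamb is 52 mm wide at x = 0; the right jamb starts at x = 886. The clear opening is 886 − 52 = 834 mm.


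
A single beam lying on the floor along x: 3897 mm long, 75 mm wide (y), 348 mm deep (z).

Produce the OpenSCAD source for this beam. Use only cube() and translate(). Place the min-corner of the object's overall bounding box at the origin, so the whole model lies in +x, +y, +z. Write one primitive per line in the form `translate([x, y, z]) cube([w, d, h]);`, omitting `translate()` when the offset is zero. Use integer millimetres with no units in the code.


cube([3897, 75, 348]);


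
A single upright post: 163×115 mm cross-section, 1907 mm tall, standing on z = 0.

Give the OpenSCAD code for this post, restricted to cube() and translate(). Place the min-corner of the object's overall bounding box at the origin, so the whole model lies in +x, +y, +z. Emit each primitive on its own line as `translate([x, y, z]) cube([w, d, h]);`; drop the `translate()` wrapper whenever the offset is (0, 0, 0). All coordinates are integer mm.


cube([163, 115, 1907]);


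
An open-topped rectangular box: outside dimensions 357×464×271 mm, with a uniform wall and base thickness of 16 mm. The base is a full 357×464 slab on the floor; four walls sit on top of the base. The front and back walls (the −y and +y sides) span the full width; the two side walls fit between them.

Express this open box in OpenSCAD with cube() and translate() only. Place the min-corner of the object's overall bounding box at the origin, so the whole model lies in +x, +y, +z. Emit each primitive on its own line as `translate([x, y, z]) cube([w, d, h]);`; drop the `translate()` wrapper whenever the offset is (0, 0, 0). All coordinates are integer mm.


cube([357, 464, 16]);
translate([0, 0, 16]) cube([357, 16, 255]);
translate([0, 448, 16]) cube([357, 16, 255]);
translate([0, 16, 16]) cube([16, 432, 255]);
translate([341, 16, 16]) cube([16, 432, 255]);


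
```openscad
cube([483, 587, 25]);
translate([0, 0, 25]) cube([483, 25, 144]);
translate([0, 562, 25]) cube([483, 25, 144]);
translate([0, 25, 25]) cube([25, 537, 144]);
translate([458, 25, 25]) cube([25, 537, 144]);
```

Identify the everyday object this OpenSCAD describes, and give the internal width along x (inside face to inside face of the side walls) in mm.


An open box. The internal width is 433 mm.

A 483×587 base slab with four walls standing on it — an open box. The base is 483 mm wide and the walls are 25 mm thick, so the internal width is 483 − 2 × 25 = 433 mm.


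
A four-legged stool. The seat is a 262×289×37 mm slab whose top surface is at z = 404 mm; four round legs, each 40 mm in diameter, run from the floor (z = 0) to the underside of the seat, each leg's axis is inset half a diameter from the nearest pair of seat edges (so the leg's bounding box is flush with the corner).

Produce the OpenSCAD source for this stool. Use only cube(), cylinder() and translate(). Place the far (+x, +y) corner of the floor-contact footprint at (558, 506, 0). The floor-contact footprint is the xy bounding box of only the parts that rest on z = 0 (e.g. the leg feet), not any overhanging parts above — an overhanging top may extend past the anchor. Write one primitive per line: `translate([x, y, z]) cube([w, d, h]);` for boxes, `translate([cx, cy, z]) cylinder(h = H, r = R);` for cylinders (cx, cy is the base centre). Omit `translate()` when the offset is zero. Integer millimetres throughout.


translate([296, 217, 367]) cube([262, 289, 37]);
translate([316, 237, 0]) cylinder(h = 367, r = 20);
translate([538, 237, 0]) cylinder(h = 367, r = 20);
translate([316, 486, 0]) cylinder(h = 367, r = 20);
translate([538, 486, 0]) cylinder(h = 367, r = 20);


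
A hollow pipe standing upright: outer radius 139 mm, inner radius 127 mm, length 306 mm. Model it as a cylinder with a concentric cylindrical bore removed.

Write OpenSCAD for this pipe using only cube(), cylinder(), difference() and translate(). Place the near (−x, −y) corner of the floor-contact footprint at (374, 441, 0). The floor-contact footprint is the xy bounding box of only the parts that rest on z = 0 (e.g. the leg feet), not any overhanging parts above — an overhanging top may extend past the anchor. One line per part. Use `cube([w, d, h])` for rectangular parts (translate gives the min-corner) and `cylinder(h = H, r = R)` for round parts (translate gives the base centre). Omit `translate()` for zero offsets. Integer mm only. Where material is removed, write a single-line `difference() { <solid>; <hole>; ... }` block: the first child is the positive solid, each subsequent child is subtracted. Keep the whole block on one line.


difference() { translate([513, 580, 0]) cylinder(h = 306, r = 139); translate([513, 580, 0]) cylinder(h = 306, r = 127); }


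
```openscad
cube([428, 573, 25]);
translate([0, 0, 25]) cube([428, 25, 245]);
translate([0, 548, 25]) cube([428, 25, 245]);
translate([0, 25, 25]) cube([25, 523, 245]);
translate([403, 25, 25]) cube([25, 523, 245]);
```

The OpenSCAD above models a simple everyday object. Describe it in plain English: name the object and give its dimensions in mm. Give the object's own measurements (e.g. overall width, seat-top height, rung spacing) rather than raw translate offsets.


An open-topped rectangular box: outside dimensions 428×573×270 mm, with a uniform wall and base thickness of 25 mm. The base is a full 428×573 slab on the floor; four walls sit on top of the base. The front and back walls (the −y and +y sides) span the full width; the two side walls fit between them.


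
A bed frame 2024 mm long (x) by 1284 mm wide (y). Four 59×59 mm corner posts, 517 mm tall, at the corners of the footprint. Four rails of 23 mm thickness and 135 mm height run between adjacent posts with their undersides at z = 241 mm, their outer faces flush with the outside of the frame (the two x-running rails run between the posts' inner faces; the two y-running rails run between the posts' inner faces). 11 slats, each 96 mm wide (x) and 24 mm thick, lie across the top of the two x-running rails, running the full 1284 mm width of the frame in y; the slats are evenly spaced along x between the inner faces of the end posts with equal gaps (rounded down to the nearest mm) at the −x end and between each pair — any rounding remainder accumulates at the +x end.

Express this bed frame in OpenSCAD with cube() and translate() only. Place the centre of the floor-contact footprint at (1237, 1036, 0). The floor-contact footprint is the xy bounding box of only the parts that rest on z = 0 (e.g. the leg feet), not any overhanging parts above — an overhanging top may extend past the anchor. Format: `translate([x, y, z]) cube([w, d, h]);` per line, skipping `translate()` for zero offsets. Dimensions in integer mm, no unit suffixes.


translate([225, 394, 0]) cube([59, 59, 517]);
translate([225, 1619, 0]) cube([59, 59, 517]);
translate([2190, 394, 0]) cube([59, 59, 517]);
translate([2190, 1619, 0]) cube([59, 59, 517]);
translate([284, 394, 241]) cube([1906, 23, 135]);
translate([284, 1655, 241]) cube([1906, 23, 135]);
translate([225, 453, 241]) cube([23, 1166, 135]);
translate([2226, 453, 241]) cube([23, 1166, 135]);
translate([354, 394, 376]) cube([96, 1284, 24]);
translate([520, 394, 376]) cube([96, 1284, 24]);
translate([686, 394, 376]) cube([96, 1284, 24]);
translate([852, 394, 376]) cube([96, 1284, 24]);
translate([1018, 394, 376]) cube([96, 1284, 24]);
translate([1184, 394, 376]) cube([96, 1284, 24]);
translate([1350, 394, 376]) cube([96, 1284, 24]);
translate([1516, 394, 376]) cube([96, 1284, 24]);
translate([1682, 394, 376]) cube([96, 1284, 24]);
translate([1848, 394, 376]) cube([96, 1284, 24]);
translate([2014, 394, 376]) cube([96, 1284, 24]);


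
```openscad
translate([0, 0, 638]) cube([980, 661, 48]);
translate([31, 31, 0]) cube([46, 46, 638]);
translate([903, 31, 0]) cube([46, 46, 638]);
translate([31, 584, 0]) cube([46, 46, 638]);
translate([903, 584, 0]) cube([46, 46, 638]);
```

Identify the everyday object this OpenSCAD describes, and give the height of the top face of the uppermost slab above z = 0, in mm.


A table. The table height is 686 mm.

A 980×661×48 slab sits at z = 638 on four 46 mm square posts — a table. The top surface is at 638 + 48 = 686 mm.


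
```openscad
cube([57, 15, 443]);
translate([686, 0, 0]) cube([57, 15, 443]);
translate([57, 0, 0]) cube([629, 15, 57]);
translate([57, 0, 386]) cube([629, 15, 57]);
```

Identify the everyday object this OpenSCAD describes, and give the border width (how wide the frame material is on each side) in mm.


A picture frame. The border width is 57 mm.

Four thin pieces enclosing a rectangular opening — a picture frame. The two full-height stiles are 443 mm tall; the top rail sits at z = 386 and is 57 mm tall, so the border above the opening is 443 − 386 = 57 mm, matching the stile x-width.


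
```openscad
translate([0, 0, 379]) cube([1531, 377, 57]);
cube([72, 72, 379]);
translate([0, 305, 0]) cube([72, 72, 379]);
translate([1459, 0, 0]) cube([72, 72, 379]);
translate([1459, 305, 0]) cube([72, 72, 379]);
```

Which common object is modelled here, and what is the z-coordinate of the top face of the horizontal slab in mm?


A bench. The seat-top height is 436 mm.

A long slab on four corner posts — a bench. The slab sits at z = 379 with thickness 57, so the top is 379 + 57 = 436 mm.


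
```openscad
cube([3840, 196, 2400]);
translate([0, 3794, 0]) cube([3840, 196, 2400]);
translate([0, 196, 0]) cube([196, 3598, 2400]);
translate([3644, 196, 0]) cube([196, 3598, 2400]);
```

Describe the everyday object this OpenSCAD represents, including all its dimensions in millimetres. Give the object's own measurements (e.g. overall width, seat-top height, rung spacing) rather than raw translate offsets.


The wall frame of a small rectangular building: four walls, each 2400 mm tall and 196 mm thick, enclosing a footprint 3840 mm (x) by 3990 mm (y) outside-to-outside, with no floor or roof. The front and back walls (the −y and +y sides) span the full width; the two side walls fit between them.


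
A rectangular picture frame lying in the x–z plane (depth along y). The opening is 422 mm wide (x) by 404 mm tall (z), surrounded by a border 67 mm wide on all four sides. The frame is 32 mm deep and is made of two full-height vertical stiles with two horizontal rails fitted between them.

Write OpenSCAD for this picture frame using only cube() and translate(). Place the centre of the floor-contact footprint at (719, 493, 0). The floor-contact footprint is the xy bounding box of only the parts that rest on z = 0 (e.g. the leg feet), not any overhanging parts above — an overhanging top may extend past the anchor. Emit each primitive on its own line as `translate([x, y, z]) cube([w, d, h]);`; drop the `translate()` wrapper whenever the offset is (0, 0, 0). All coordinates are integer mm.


translate([441, 477, 0]) cube([67, 32, 538]);
translate([930, 477, 0]) cube([67, 32, 538]);
translate([508, 477, 0]) cube([422, 32, 67]);
translate([508, 477, 471]) cube([422, 32, 67]);


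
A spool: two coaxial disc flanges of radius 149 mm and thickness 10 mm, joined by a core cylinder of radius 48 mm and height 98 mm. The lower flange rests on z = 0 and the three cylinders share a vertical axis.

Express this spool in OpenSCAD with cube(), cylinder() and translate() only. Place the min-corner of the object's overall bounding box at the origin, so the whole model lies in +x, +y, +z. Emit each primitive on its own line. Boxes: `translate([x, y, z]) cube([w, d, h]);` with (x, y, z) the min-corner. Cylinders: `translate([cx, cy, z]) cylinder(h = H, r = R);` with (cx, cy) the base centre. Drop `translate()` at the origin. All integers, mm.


translate([149, 149, 0]) cylinder(h = 10, r = 149);
translate([149, 149, 10]) cylinder(h = 98, r = 48);
translate([149, 149, 108]) cylinder(h = 10, r = 149);


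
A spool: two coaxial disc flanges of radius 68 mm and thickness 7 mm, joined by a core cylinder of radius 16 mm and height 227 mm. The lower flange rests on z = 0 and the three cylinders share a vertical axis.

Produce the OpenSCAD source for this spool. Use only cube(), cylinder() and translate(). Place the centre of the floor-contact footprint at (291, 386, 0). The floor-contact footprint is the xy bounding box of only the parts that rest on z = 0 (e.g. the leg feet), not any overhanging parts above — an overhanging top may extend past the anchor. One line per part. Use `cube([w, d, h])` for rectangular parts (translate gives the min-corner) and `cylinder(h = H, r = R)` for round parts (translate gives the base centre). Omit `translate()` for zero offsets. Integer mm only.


translate([291, 386, 0]) cylinder(h = 7, r = 68);
translate([291, 386, 7]) cylinder(h = 227, r = 16);
translate([291, 386, 234]) cylinder(h = 7, r = 68);


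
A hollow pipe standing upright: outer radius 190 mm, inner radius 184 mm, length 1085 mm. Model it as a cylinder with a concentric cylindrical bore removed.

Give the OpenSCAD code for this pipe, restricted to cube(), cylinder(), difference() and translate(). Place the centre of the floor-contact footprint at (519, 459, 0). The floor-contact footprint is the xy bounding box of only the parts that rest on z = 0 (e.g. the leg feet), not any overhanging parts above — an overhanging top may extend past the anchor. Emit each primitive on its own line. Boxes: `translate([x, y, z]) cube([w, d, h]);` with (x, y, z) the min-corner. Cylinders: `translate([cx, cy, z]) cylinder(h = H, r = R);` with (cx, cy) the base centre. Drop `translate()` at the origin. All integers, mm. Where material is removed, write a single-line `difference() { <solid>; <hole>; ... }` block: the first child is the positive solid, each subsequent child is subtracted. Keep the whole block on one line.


difference() { translate([519, 459, 0]) cylinder(h = 1085, r = 190); translate([519, 459, 0]) cylinder(h = 1085, r = 184); }


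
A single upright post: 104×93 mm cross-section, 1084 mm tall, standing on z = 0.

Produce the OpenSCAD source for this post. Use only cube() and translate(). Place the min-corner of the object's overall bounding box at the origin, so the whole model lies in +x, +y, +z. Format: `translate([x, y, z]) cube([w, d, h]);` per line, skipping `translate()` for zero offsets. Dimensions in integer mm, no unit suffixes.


cube([104, 93, 1084]);


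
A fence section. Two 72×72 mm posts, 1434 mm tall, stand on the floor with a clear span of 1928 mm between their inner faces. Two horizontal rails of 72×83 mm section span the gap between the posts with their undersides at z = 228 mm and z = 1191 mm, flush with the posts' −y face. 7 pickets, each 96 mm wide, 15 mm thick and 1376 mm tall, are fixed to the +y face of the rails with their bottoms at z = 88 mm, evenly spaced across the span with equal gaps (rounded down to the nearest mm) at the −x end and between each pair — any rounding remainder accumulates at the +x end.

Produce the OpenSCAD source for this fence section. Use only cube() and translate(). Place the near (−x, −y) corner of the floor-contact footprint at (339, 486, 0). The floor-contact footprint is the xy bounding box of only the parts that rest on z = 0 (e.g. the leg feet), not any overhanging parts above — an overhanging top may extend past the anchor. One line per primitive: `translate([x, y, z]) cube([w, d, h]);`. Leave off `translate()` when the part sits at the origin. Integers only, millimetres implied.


translate([339, 486, 0]) cube([72, 72, 1434]);
translate([2339, 486, 0]) cube([72, 72, 1434]);
translate([411, 486, 228]) cube([1928, 72, 83]);
translate([411, 486, 1191]) cube([1928, 72, 83]);
translate([568, 558, 88]) cube([96, 15, 1376]);
translate([821, 558, 88]) cube([96, 15, 1376]);
translate([1074, 558, 88]) cube([96, 15, 1376]);
translate([1327, 558, 88]) cube([96, 15, 1376]);
translate([1580, 558, 88]) cube([96, 15, 1376]);
translate([1833, 558, 88]) cube([96, 15, 1376]);
translate([2086, 558, 88]) cube([96, 15, 1376]);


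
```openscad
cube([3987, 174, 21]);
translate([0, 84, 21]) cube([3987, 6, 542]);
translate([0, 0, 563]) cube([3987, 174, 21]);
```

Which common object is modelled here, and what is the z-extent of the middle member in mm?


An I-beam. The web height is 542 mm.

Two wide flanges with a thin centred web — an I-beam. Overall 584 mm minus two 21 mm flanges gives a web of 584 − 2·21 = 542 mm.


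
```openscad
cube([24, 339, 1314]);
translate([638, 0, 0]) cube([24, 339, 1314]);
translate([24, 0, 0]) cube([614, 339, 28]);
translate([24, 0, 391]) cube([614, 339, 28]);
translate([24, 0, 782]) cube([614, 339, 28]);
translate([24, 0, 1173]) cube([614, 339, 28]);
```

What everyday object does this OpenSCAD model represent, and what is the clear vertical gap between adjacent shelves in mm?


A bookshelf. The clear shelf gap is 363 mm.

Two tall side panels with 4 horizontal boards between them — a bookshelf. The first two shelf undersides are at z = 0 and z = 391; with shelf thickness 28, the clear gap is 391 − 0 − 28 = 363 mm.


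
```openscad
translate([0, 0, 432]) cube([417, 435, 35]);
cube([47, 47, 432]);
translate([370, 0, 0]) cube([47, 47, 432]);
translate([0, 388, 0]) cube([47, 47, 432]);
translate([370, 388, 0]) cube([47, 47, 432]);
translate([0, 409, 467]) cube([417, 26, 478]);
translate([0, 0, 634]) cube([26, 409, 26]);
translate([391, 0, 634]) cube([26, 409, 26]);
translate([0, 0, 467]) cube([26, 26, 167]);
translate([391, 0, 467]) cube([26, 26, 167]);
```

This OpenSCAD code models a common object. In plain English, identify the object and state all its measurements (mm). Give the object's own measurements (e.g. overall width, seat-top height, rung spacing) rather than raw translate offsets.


A chair. The seat is a 417×435×35 mm slab with its top at z = 467 mm, on four 47×47 mm corner legs (flush with the seat edges, standing on z = 0). A flat backrest 26 mm thick, 478 mm tall, spans the full seat width and rises from the seat top along its +y edge, rear face flush with the rear of the seat. Two armrests of 26×26 mm section run along each side from the seat's front edge to the front of the backrest, top faces 193 mm above the seat top and outer faces flush with the seat's x-edges; a 26×26 mm post under the front of each armrest stands on the seat at the front corner.


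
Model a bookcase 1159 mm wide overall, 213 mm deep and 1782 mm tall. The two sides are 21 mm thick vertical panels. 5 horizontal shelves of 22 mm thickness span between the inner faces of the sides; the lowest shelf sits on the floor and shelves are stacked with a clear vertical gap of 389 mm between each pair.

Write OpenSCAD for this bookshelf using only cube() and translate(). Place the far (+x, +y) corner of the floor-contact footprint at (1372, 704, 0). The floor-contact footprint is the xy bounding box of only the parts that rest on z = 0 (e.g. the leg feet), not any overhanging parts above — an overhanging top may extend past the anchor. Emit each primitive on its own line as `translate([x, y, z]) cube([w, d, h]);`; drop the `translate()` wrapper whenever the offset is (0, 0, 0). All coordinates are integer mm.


translate([213, 491, 0]) cube([21, 213, 1782]);
translate([1351, 491, 0]) cube([21, 213, 1782]);
translate([234, 491, 0]) cube([1117, 213, 22]);
translate([234, 491, 411]) cube([1117, 213, 22]);
translate([234, 491, 822]) cube([1117, 213, 22]);
translate([234, 491, 1233]) cube([1117, 213, 22]);
translate([234, 491, 1644]) cube([1117, 213, 22]);


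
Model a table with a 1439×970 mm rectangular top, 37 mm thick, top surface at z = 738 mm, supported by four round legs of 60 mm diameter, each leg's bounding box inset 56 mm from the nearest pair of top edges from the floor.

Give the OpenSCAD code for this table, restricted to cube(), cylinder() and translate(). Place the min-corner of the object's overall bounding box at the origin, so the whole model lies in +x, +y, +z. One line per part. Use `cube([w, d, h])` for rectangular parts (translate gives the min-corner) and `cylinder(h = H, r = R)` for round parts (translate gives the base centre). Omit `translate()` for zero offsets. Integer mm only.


translate([0, 0, 701]) cube([1439, 970, 37]);
translate([86, 86, 0]) cylinder(h = 701, r = 30);
translate([1353, 86, 0]) cylinder(h = 701, r = 30);
translate([86, 884, 0]) cylinder(h = 701, r = 30);
translate([1353, 884, 0]) cylinder(h = 701, r = 30);


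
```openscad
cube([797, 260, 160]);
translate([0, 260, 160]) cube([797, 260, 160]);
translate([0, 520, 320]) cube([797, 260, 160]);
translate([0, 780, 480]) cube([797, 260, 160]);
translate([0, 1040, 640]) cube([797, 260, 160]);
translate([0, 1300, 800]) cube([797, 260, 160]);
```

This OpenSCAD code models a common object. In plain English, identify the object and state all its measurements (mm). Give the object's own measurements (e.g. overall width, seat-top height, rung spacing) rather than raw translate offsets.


A straight staircase of 6 solid steps. Each step is 797 mm wide (x), 260 mm deep (y, the going) and 160 mm tall (the rise). The first step rests on the floor; each subsequent step sits one going further in +y and one rise higher in +z, directly behind and above the previous step with no overlap.


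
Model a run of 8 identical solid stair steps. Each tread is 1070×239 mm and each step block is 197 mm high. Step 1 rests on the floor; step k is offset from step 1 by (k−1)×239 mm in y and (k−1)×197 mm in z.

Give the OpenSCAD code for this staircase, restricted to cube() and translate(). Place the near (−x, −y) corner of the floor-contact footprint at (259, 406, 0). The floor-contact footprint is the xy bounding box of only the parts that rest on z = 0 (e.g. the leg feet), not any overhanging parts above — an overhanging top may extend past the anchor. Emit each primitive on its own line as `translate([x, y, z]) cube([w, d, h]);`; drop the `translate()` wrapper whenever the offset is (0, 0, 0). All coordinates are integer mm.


translate([259, 406, 0]) cube([1070, 239, 197]);
translate([259, 645, 197]) cube([1070, 239, 197]);
translate([259, 884, 394]) cube([1070, 239, 197]);
translate([259, 1123, 591]) cube([1070, 239, 197]);
translate([259, 1362, 788]) cube([1070, 239, 197]);
translate([259, 1601, 985]) cube([1070, 239, 197]);
translate([259, 1840, 1182]) cube([1070, 239, 197]);
translate([259, 2079, 1379]) cube([1070, 239, 197]);


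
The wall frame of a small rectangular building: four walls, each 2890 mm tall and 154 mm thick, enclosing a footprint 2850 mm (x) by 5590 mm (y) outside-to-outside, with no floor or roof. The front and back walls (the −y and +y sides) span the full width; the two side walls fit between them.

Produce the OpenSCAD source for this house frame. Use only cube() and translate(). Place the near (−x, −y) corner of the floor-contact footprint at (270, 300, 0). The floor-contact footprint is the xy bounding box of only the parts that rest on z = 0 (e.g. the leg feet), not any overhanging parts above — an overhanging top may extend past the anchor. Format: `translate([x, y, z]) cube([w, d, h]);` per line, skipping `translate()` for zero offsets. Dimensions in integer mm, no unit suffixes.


translate([270, 300, 0]) cube([2850, 154, 2890]);
translate([270, 5736, 0]) cube([2850, 154, 2890]);
translate([270, 454, 0]) cube([154, 5282, 2890]);
translate([2966, 454, 0]) cube([154, 5282, 2890]);


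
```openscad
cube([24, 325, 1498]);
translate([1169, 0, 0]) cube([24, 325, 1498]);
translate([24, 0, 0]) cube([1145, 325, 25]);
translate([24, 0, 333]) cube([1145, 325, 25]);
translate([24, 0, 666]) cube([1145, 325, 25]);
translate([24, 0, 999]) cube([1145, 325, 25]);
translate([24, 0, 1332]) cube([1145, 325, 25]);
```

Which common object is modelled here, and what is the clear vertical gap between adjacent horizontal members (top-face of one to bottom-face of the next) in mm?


A bookshelf. The clear shelf gap is 308 mm.

Two tall side panels with 5 horizontal boards between them — a bookshelf. The first two shelf undersides are at z = 0 and z = 333; with shelf thickness 25, the clear gap is 333 − 0 − 25 = 308 mm.


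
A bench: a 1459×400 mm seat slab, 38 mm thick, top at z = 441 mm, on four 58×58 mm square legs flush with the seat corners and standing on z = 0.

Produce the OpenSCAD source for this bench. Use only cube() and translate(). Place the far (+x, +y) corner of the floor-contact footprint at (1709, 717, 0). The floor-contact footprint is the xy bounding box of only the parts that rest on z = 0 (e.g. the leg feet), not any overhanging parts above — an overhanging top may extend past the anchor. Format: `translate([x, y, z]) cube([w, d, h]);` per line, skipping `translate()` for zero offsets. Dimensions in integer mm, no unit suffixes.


translate([250, 317, 403]) cube([1459, 400, 38]);
translate([250, 317, 0]) cube([58, 58, 403]);
translate([250, 659, 0]) cube([58, 58, 403]);
translate([1651, 317, 0]) cube([58, 58, 403]);
translate([1651, 659, 0]) cube([58, 58, 403]);


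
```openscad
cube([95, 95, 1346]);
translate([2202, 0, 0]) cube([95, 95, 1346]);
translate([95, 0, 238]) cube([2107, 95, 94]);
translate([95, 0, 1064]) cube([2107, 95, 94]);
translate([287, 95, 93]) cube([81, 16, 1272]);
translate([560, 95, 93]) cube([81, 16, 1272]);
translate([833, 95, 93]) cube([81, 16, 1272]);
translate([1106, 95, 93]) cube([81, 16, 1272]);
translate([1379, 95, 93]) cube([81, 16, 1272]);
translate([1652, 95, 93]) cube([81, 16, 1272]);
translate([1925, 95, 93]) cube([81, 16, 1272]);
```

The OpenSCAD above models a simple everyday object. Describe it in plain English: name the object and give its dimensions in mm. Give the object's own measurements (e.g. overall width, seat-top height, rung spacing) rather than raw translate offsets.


A fence section. Two 95×95 mm posts, 1346 mm tall, stand on the floor with a clear span of 2107 mm between their inner faces. Two horizontal rails of 95×94 mm section span the gap between the posts with their undersides at z = 238 mm and z = 1064 mm, flush with the posts' −y face. 7 pickets, each 81 mm wide, 16 mm thick and 1272 mm tall, are fixed to the +y face of the rails with their bottoms at z = 93 mm, spaced across the span with a 192 mm gap after the −x post and between neighbouring pickets, with 196 mm left before the +x post.


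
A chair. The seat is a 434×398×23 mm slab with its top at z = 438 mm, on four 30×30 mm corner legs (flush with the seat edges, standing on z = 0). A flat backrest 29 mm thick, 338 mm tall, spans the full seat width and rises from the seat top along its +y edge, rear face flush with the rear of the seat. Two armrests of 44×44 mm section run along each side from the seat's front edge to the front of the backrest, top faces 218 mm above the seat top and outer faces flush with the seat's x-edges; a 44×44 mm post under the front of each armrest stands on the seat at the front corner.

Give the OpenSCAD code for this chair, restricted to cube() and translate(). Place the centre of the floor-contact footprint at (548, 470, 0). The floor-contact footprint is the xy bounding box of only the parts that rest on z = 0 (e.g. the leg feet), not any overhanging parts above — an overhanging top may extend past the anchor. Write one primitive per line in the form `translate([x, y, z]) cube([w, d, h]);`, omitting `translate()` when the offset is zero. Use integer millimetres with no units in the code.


// leg_h = 438 - 23 = 415
// arm post h = 218 - 44 = 174
translate([331, 271, 415]) cube([434, 398, 23]);
translate([331, 271, 0]) cube([30, 30, 415]);
translate([735, 271, 0]) cube([30, 30, 415]);
translate([331, 639, 0]) cube([30, 30, 415]);
translate([735, 639, 0]) cube([30, 30, 415]);
translate([331, 640, 438]) cube([434, 29, 338]);
translate([331, 271, 612]) cube([44, 369, 44]);
translate([721, 271, 612]) cube([44, 369, 44]);
translate([331, 271, 438]) cube([44, 44, 174]);
translate([721, 271, 438]) cube([44, 44, 174]);
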